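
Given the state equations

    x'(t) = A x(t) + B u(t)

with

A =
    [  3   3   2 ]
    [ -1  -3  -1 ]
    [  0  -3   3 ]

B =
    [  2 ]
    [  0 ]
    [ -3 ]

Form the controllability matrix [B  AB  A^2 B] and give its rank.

3

AB = [[0], [1], [-9]]
A^2B = [[-15], [6], [-30]]
Controllability matrix C = [B  AB  A^2B] = [[2, 0, -15], [0, 1, 6], [-3, -9, -30]]
det(C) = 2·(1·(-30) - 6·(-9)) - 0·(0·(-30) - 6·(-3)) + (-15)·(0·(-9) - 1·(-3)) = 2·24 - 0·18 + (-15)·3 = 3 ≠ 0, so rank(C) = 3.
rank(C) = 3 = n, so the pair (A, B) is completely controllable.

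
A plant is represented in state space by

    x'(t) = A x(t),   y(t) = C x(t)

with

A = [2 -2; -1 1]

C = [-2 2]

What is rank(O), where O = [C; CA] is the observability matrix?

CA = [[-6, 6]]
Observability matrix O = [C; CA] = [[-2, 2], [-6, 6]]
Every row of O is a scalar multiple of row 1 = [-2, 2] (multipliers 1, 3), so the rows span a one-dimensional space.
O ≠ 0, hence rank(O) = 1.
rank(O) = 1 < n = 2, so the pair (A, C) is not completely observable.

1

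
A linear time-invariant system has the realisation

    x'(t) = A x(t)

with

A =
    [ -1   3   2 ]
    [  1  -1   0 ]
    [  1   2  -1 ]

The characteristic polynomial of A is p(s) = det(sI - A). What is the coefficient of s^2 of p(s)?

3

Expand det(sI - A) for the 3×3 matrix.
p(s) = s^3 + 3s^2 - 2s - 8.
(Check: constant term = det(-A) = (-1)^3 det A = -8; coefficient of s^2 = -tr A = 3.)
The coefficient of s^2 is 3.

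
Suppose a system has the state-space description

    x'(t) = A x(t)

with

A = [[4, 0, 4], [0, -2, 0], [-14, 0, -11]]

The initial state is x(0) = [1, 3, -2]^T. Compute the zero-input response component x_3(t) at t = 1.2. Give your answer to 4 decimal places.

det(sI - A) = s^3 - (tr A)s^2 + (M11 + M22 + M33)s - det A, where Mii is the 2×2 principal minor of A obtained by deleting row i and column i.
tr A = 4 + (-2) + (-11) = -9; M11 = (-2)·(-11) - 0·0 = 22 - 0 = 22; M22 = 4·(-11) - 4·(-14) = -44 - (-56) = 12; M33 = 4·(-2) - 0·0 = -8 - 0 = -8; sum of minors = 26.
det A = 4·((-2)·(-11) - 0·0) - 0·(0·(-11) - 0·(-14)) + 4·(0·0 - (-2)·(-14)) = 4·22 - 0·0 + 4·(-28) = -24.
So p(s) = det(sI - A) = s^3 + 9s^2 + 26s + 24.
Rational-root test: any integer root divides 24. Testing small divisors, s = -2 works: p(-2) = -8 + 36 + (-52) + 24 = 0, so (s + 2) is a factor.
Dividing, p(s) = (s + 2)(s^2 + 7s + 12).
Factor s^2 + 7s + 12: two numbers with sum -7 and product 12 are -3 and -4, so s^2 + 7s + 12 = (s + 3)(s + 4).
Hence p(s) = (s + 2) (s + 3) (s + 4), with roots -4, -3, -2.
The eigenvalues -4, -3, -2 are distinct and real, so A is diagonalisable and x(t) = e^{At} x(0) = V diag(e^{λ_i t}) V^{-1} x(0), where the columns of V are the eigenvectors.
λ = -4: A - (-4)I = [[8, 0, 4], [0, 2, 0], [-14, 0, -7]]. v must be orthogonal to every row; (row 1) × (row 2) = [-8, 0, 16], so take v_1 = [1, 0, -2]^T.
λ = -3: A - (-3)I = [[7, 0, 4], [0, 1, 0], [-14, 0, -8]]. v must be orthogonal to every row; (row 1) × (row 2) = [-4, 0, 7], so take v_2 = [4, 0, -7]^T.
λ = -2: A - (-2)I = [[6, 0, 4], [0, 0, 0], [-14, 0, -9]]. v must be orthogonal to every row; (row 1) × (row 3) = [0, -2, 0], so take v_3 = [0, 1, 0]^T.
V = [v_1 v_2 v_3] = [[1, 4, 0], [0, 0, 1], [-2, -7, 0]] has det V = -1, so V^{-1} = adj(V)/det V = [[-7, 0, -4], [2, 0, 1], [0, 1, 0]].
Modal coordinates z(0) = V^{-1} x(0): (-7)·1 + 0·3 + (-4)·(-2) = 1; 2·1 + 0·3 + 1·(-2) = 0; 0·1 + 1·3 + 0·(-2) = 3; so z(0) = [1, 0, 3]^T.
x_3(t) = Σ_i (v_i)_3 · z_i(0) · e^{λ_i t} (row 3 of V times the modal terms).
x_3(1.2) = (-2)·1·e^{-4·1.2} + (-7)·0·e^{-3·1.2} + 0·3·e^{-2·1.2} = (-2)·0.008230 + 0·0.027324 + 0·0.090718 = -0.0165.

-0.0165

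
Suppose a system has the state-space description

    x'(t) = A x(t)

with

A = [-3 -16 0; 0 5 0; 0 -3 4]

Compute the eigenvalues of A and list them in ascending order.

-3, 4, 5

det(sI - A) = s^3 - (tr A)s^2 + (M11 + M22 + M33)s - det A, where Mii is the 2×2 principal minor of A obtained by deleting row i and column i.
tr A = (-3) + 5 + 4 = 6; M11 = 5·4 - 0·(-3) = 20 - 0 = 20; M22 = (-3)·4 - 0·0 = -12 - 0 = -12; M33 = (-3)·5 - (-16)·0 = -15 - 0 = -15; sum of minors = -7.
det A = (-3)·(5·4 - 0·(-3)) - (-16)·(0·4 - 0·0) + 0·(0·(-3) - 5·0) = (-3)·20 - (-16)·0 + 0·0 = -60.
So p(s) = det(sI - A) = s^3 - 6s^2 - 7s + 60.
Rational-root test: any integer root divides 60. Testing small divisors, s = -3 works: p(-3) = -27 + (-54) + 21 + 60 = 0, so (s + 3) is a factor.
Dividing, p(s) = (s + 3)(s^2 - 9s + 20).
Factor s^2 - 9s + 20: two numbers with sum 9 and product 20 are 5 and 4, so s^2 - 9s + 20 = (s - 5)(s - 4).
Hence p(s) = (s - 5) (s - 4) (s + 3), with roots -3, 4, 5.
At least one eigenvalue has non-negative real part, so the system is not asymptotically stable.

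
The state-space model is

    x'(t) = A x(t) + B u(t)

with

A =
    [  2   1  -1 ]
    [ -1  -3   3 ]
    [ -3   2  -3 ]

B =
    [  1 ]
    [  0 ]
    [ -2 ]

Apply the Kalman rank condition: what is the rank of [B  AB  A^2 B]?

AB = [[4], [-7], [3]]
A^2B = [[-2], [26], [-35]]
Controllability matrix C = [B  AB  A^2B] = [[1, 4, -2], [0, -7, 26], [-2, 3, -35]]
det(C) = 1·((-7)·(-35) - 26·3) - 4·(0·(-35) - 26·(-2)) + (-2)·(0·3 - (-7)·(-2)) = 1·167 - 4·52 + (-2)·(-14) = -13 ≠ 0, so rank(C) = 3.
rank(C) = 3 = n, so the pair (A, B) is completely controllable.

3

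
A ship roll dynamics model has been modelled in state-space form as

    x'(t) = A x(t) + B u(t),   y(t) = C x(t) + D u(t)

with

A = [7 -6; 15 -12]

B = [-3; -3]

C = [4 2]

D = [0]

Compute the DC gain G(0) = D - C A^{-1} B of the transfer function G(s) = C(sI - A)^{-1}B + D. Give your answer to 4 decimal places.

-20.0000

G(0) = C(-A)^{-1}B + D = -C A^{-1} B + D.
det A = 6, so A^{-1} = (1/6)·adj(A) = [[-2, 1], [-5/2, 7/6]]
A^{-1} B = [3, 4]^T
C A^{-1} B = 20
G(0) = D - C A^{-1} B = 0 - (20) = -20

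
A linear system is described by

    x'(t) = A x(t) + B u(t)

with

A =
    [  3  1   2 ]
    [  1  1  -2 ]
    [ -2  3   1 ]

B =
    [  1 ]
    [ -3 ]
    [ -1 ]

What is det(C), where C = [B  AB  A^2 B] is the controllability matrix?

-724

AB = [[-2], [0], [-12]]
A^2B = [[-30], [22], [-8]]
Controllability matrix C = [B  AB  A^2B] = [[1, -2, -30], [-3, 0, 22], [-1, -12, -8]]
Expanding along the first row, det(C) = 1·(0·(-8) - 22·(-12)) - (-2)·((-3)·(-8) - 22·(-1)) + (-30)·((-3)·(-12) - 0·(-1)) = 1·264 - (-2)·46 + (-30)·36 = -724
Since det(C) ≠ 0, rank(C) = 3 and the system is completely controllable.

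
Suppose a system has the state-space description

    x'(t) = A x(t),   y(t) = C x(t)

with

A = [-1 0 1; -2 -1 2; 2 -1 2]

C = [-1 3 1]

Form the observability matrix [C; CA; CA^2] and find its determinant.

CA = [[-3, -4, 7]]
CA^2 = [[25, -3, 3]]
Observability matrix O = [C; CA; CA^2] = [[-1, 3, 1], [-3, -4, 7], [25, -3, 3]]
Expanding along the first row, det(O) = (-1)·((-4)·3 - 7·(-3)) - 3·((-3)·3 - 7·25) + 1·((-3)·(-3) - (-4)·25) = (-1)·9 - 3·(-184) + 1·109 = 652
Since det(O) ≠ 0, rank(O) = 3 and the system is completely observable.

652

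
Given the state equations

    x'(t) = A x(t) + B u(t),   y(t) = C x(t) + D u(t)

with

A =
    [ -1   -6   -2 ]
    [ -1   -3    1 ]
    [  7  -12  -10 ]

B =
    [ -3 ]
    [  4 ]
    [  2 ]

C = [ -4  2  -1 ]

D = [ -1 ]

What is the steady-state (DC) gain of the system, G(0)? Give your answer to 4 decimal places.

18.1000

G(0) = C(-A)^{-1}B + D = -C A^{-1} B + D.
det A = -90, so A^{-1} = (1/-90)·adj(A) = [[-7/15, 2/5, 2/15], [1/30, -4/15, -1/30], [-11/30, 3/5, 1/30]]
A^{-1} B = [49/15, -37/30, 107/30]^T
C A^{-1} B = -191/10
G(0) = D - C A^{-1} B = -1 - (-191/10) = 181/10 ≈ 18.1000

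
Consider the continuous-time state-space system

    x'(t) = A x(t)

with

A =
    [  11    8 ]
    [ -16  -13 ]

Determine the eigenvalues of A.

det(sI - A) = s^2 - (tr A)s + det A, with tr A = 11 + (-13) = -2 and det A = 11·(-13) - 8·(-16) = -143 - (-128) = -15.
So p(s) = det(sI - A) = s^2 + 2s - 15.
Factor s^2 + 2s - 15: two numbers with sum -2 and product -15 are 3 and -5, so s^2 + 2s - 15 = (s - 3)(s + 5).
Hence p(s) = (s - 3) (s + 5), with roots -5, 3.
At least one eigenvalue has non-negative real part, so the system is not asymptotically stable.

-5, 3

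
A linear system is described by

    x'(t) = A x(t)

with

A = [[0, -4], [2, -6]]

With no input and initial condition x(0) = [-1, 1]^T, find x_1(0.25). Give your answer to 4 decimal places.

-1.3225

det(sI - A) = s^2 - (tr A)s + det A, with tr A = 0 + (-6) = -6 and det A = 0·(-6) - (-4)·2 = 0 - (-8) = 8.
So p(s) = det(sI - A) = s^2 + 6s + 8.
Factor s^2 + 6s + 8: two numbers with sum -6 and product 8 are -2 and -4, so s^2 + 6s + 8 = (s + 2)(s + 4).
Hence p(s) = (s + 2) (s + 4), with roots -4, -2.
The eigenvalues -4, -2 are distinct and real, so A is diagonalisable and x(t) = e^{At} x(0) = V diag(e^{λ_i t}) V^{-1} x(0), where the columns of V are the eigenvectors.
λ = -4: A - (-4)I = [[4, -4], [2, -2]]. Row 1 gives 4·v1 + (-4)·v2 = 0, so take v_1 = [1, 1]^T.
λ = -2: A - (-2)I = [[2, -4], [2, -4]]. Row 1 gives 2·v1 + (-4)·v2 = 0, so take v_2 = [2, 1]^T.
V = [v_1 v_2] = [[1, 2], [1, 1]] has det V = -1, so V^{-1} = adj(V)/det V = [[-1, 2], [1, -1]].
Modal coordinates z(0) = V^{-1} x(0): (-1)·(-1) + 2·1 = 3; 1·(-1) + (-1)·1 = -2; so z(0) = [3, -2]^T.
x_1(t) = Σ_i (v_i)_1 · z_i(0) · e^{λ_i t} (row 1 of V times the modal terms).
x_1(0.25) = 1·3·e^{-4·0.25} + 2·(-2)·e^{-2·0.25} = 3·0.367879 + (-4)·0.606531 = -1.3225.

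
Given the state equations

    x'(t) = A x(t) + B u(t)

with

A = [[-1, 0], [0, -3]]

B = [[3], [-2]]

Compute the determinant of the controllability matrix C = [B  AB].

AB = [[-3], [6]]
Controllability matrix C = [B  AB] = [[3, -3], [-2, 6]]
det(C) = 3·6 - (-3)·(-2) = 18 - 6 = 12
Since det(C) ≠ 0, rank(C) = 2 and the system is completely controllable.

12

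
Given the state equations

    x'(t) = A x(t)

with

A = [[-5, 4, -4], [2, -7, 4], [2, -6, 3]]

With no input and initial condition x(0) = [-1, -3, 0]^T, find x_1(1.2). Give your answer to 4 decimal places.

-0.8986

det(sI - A) = s^3 - (tr A)s^2 + (M11 + M22 + M33)s - det A, where Mii is the 2×2 principal minor of A obtained by deleting row i and column i.
tr A = (-5) + (-7) + 3 = -9; M11 = (-7)·3 - 4·(-6) = -21 - (-24) = 3; M22 = (-5)·3 - (-4)·2 = -15 - (-8) = -7; M33 = (-5)·(-7) - 4·2 = 35 - 8 = 27; sum of minors = 23.
det A = (-5)·((-7)·3 - 4·(-6)) - 4·(2·3 - 4·2) + (-4)·(2·(-6) - (-7)·2) = (-5)·3 - 4·(-2) + (-4)·2 = -15.
So p(s) = det(sI - A) = s^3 + 9s^2 + 23s + 15.
Rational-root test: any integer root divides 15. Testing small divisors, s = -1 works: p(-1) = -1 + 9 + (-23) + 15 = 0, so (s + 1) is a factor.
Dividing, p(s) = (s + 1)(s^2 + 8s + 15).
Factor s^2 + 8s + 15: two numbers with sum -8 and product 15 are -3 and -5, so s^2 + 8s + 15 = (s + 3)(s + 5).
Hence p(s) = (s + 1) (s + 3) (s + 5), with roots -5, -3, -1.
The eigenvalues -5, -3, -1 are distinct and real, so A is diagonalisable and x(t) = e^{At} x(0) = V diag(e^{λ_i t}) V^{-1} x(0), where the columns of V are the eigenvectors.
λ = -5: A - (-5)I = [[0, 4, -4], [2, -2, 4], [2, -6, 8]]. v must be orthogonal to every row; (row 1) × (row 2) = [8, -8, -8], so take v_1 = [1, -1, -1]^T.
λ = -3: A - (-3)I = [[-2, 4, -4], [2, -4, 4], [2, -6, 6]]. v must be orthogonal to every row; (row 1) × (row 3) = [0, 4, 4], so take v_2 = [0, -1, -1]^T.
λ = -1: A - (-1)I = [[-4, 4, -4], [2, -6, 4], [2, -6, 4]]. v must be orthogonal to every row; (row 1) × (row 2) = [-8, 8, 16], so take v_3 = [-1, 1, 2]^T.
V = [v_1 v_2 v_3] = [[1, 0, -1], [-1, -1, 1], [-1, -1, 2]] has det V = -1, so V^{-1} = adj(V)/det V = [[1, -1, 1], [-1, -1, 0], [0, -1, 1]].
Modal coordinates z(0) = V^{-1} x(0): 1·(-1) + (-1)·(-3) + 1·0 = 2; (-1)·(-1) + (-1)·(-3) + 0·0 = 4; 0·(-1) + (-1)·(-3) + 1·0 = 3; so z(0) = [2, 4, 3]^T.
x_1(t) = Σ_i (v_i)_1 · z_i(0) · e^{λ_i t} (row 1 of V times the modal terms).
x_1(1.2) = 1·2·e^{-5·1.2} + 0·4·e^{-3·1.2} + (-1)·3·e^{-1·1.2} = 2·0.002479 + 0·0.027324 + (-3)·0.301194 = -0.8986.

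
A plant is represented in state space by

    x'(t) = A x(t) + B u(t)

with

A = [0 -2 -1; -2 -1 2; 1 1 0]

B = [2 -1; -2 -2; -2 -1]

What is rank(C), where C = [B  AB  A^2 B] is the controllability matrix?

AB = [[6, 5], [-6, 2], [0, -3]]
A^2B = [[12, -1], [-6, -18], [0, 7]]
Controllability matrix C = [B  AB  A^2B] = [[2, -1, 6, 5, 12, -1], [-2, -2, -6, 2, -6, -18], [-2, -1, 0, -3, 0, 7]]
Take the 3×3 submatrix of C formed by columns 1, 2, 3: [[2, -1, 6], [-2, -2, -6], [-2, -1, 0]]. Its determinant is 2·((-2)·0 - (-6)·(-1)) - (-1)·((-2)·0 - (-6)·(-2)) + 6·((-2)·(-1) - (-2)·(-2)) = 2·(-6) - (-1)·(-12) + 6·(-2) = -36 ≠ 0.
So rank(C) ≥ 3; since C has 3 rows, rank(C) = 3.
rank(C) = 3 = n, so the pair (A, B) is completely controllable.

3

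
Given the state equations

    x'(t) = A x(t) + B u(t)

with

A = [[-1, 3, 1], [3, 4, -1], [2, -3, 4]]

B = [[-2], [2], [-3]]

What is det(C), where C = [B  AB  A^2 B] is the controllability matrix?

-1155

AB = [[5], [5], [-22]]
A^2B = [[-12], [57], [-93]]
Controllability matrix C = [B  AB  A^2B] = [[-2, 5, -12], [2, 5, 57], [-3, -22, -93]]
Expanding along the first row, det(C) = (-2)·(5·(-93) - 57·(-22)) - 5·(2·(-93) - 57·(-3)) + (-12)·(2·(-22) - 5·(-3)) = (-2)·789 - 5·(-15) + (-12)·(-29) = -1155
Since det(C) ≠ 0, rank(C) = 3 and the system is completely controllable.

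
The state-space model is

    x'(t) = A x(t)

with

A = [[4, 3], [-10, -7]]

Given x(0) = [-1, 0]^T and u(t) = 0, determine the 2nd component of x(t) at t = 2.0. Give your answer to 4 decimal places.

1.1702

det(sI - A) = s^2 - (tr A)s + det A, with tr A = 4 + (-7) = -3 and det A = 4·(-7) - 3·(-10) = -28 - (-30) = 2.
So p(s) = det(sI - A) = s^2 + 3s + 2.
Factor s^2 + 3s + 2: two numbers with sum -3 and product 2 are -1 and -2, so s^2 + 3s + 2 = (s + 1)(s + 2).
Hence p(s) = (s + 1) (s + 2), with roots -2, -1.
The eigenvalues -2, -1 are distinct and real, so A is diagonalisable and x(t) = e^{At} x(0) = V diag(e^{λ_i t}) V^{-1} x(0), where the columns of V are the eigenvectors.
λ = -2: A - (-2)I = [[6, 3], [-10, -5]]. Row 1 gives 6·v1 + 3·v2 = 0, so take v_1 = [1, -2]^T.
λ = -1: A - (-1)I = [[5, 3], [-10, -6]]. Row 1 gives 5·v1 + 3·v2 = 0, so take v_2 = [3, -5]^T.
V = [v_1 v_2] = [[1, 3], [-2, -5]] has det V = 1, so V^{-1} = adj(V)/det V = [[-5, -3], [2, 1]].
Modal coordinates z(0) = V^{-1} x(0): (-5)·(-1) + (-3)·0 = 5; 2·(-1) + 1·0 = -2; so z(0) = [5, -2]^T.
x_2(t) = Σ_i (v_i)_2 · z_i(0) · e^{λ_i t} (row 2 of V times the modal terms).
x_2(2.0) = (-2)·5·e^{-2·2.0} + (-5)·(-2)·e^{-1·2.0} = (-10)·0.018316 + 10·0.135335 = 1.1702.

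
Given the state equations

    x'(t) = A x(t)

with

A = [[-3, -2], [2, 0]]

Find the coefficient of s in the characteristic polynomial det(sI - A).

3

For a 2×2 matrix, det(sI - A) = s^2 - (tr A)s + det A.
tr A = -3, det A = 4.
So p(s) = s^2 + 3s + 4.
The coefficient of s is 3.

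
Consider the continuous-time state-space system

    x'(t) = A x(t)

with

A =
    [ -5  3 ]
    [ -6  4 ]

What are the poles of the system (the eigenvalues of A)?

det(sI - A) = s^2 - (tr A)s + det A, with tr A = (-5) + 4 = -1 and det A = (-5)·4 - 3·(-6) = -20 - (-18) = -2.
So p(s) = det(sI - A) = s^2 + s - 2.
Factor s^2 + s - 2: two numbers with sum -1 and product -2 are 1 and -2, so s^2 + s - 2 = (s - 1)(s + 2).
Hence p(s) = (s - 1) (s + 2), with roots -2, 1.
At least one eigenvalue has non-negative real part, so the system is not asymptotically stable.

-2, 1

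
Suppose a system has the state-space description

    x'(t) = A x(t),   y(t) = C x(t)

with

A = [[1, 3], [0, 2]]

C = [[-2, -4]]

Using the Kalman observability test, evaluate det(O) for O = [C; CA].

20

CA = [[-2, -14]]
Observability matrix O = [C; CA] = [[-2, -4], [-2, -14]]
det(O) = (-2)·(-14) - (-4)·(-2) = 28 - 8 = 20
Since det(O) ≠ 0, rank(O) = 2 and the system is completely observable.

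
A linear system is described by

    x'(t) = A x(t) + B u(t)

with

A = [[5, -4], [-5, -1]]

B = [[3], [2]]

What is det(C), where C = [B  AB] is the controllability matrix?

AB = [[7], [-17]]
Controllability matrix C = [B  AB] = [[3, 7], [2, -17]]
det(C) = 3·(-17) - 7·2 = -51 - 14 = -65
Since det(C) ≠ 0, rank(C) = 2 and the system is completely controllable.

-65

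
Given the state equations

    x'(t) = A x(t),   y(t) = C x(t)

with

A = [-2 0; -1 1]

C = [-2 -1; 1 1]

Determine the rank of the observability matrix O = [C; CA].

CA = [[5, -1], [-3, 1]]
Observability matrix O = [C; CA] = [[-2, -1], [1, 1], [5, -1], [-3, 1]]
Take the 2×2 submatrix of O formed by rows 1, 2: [[-2, -1], [1, 1]]. Its determinant is (-2)·1 - (-1)·1 = -2 - (-1) = -1 ≠ 0.
So rank(O) ≥ 2; since O has 2 columns, rank(O) = 2.
rank(O) = 2 = n, so the pair (A, C) is completely observable.

2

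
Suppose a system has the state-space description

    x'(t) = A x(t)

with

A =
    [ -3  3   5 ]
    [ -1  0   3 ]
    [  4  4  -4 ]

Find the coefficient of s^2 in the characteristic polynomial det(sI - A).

Expand det(sI - A) for the 3×3 matrix.
p(s) = s^3 + 7s^2 - 17s - 40.
(Check: constant term = det(-A) = (-1)^3 det A = -40; coefficient of s^2 = -tr A = 7.)
The coefficient of s^2 is 7.

7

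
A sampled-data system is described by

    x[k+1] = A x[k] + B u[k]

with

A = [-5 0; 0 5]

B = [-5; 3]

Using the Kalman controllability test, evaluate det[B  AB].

AB = [[25], [15]]
Controllability matrix C = [B  AB] = [[-5, 25], [3, 15]]
det(C) = (-5)·15 - 25·3 = -75 - 75 = -150
Since det(C) ≠ 0, rank(C) = 2 and the system is completely controllable.

-150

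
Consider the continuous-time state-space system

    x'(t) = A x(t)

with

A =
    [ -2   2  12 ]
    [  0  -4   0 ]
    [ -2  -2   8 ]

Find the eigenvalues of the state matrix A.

-4, 2, 4

det(sI - A) = s^3 - (tr A)s^2 + (M11 + M22 + M33)s - det A, where Mii is the 2×2 principal minor of A obtained by deleting row i and column i.
tr A = (-2) + (-4) + 8 = 2; M11 = (-4)·8 - 0·(-2) = -32 - 0 = -32; M22 = (-2)·8 - 12·(-2) = -16 - (-24) = 8; M33 = (-2)·(-4) - 2·0 = 8 - 0 = 8; sum of minors = -16.
det A = (-2)·((-4)·8 - 0·(-2)) - 2·(0·8 - 0·(-2)) + 12·(0·(-2) - (-4)·(-2)) = (-2)·(-32) - 2·0 + 12·(-8) = -32.
So p(s) = det(sI - A) = s^3 - 2s^2 - 16s + 32.
Rational-root test: any integer root divides 32. Testing small divisors, s = 2 works: p(2) = 8 + (-8) + (-32) + 32 = 0, so (s - 2) is a factor.
Dividing, p(s) = (s - 2)(s^2 - 16).
Factor s^2 - 16: two numbers with sum 0 and product -16 are 4 and -4, so s^2 - 16 = (s - 4)(s + 4).
Hence p(s) = (s - 4) (s - 2) (s + 4), with roots -4, 2, 4.
At least one eigenvalue has non-negative real part, so the system is not asymptotically stable.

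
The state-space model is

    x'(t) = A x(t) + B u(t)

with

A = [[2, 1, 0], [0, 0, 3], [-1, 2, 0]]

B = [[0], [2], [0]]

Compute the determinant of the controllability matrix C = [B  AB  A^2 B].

AB = [[2], [0], [4]]
A^2B = [[4], [12], [-2]]
Controllability matrix C = [B  AB  A^2B] = [[0, 2, 4], [2, 0, 12], [0, 4, -2]]
Expanding along the first row, det(C) = 0·(0·(-2) - 12·4) - 2·(2·(-2) - 12·0) + 4·(2·4 - 0·0) = 0·(-48) - 2·(-4) + 4·8 = 40
Since det(C) ≠ 0, rank(C) = 3 and the system is completely controllable.

40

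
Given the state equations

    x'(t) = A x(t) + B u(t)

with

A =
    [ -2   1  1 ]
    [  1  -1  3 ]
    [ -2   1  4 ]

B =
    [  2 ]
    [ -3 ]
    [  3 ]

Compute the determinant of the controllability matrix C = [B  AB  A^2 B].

-801

AB = [[-4], [14], [5]]
A^2B = [[27], [-3], [42]]
Controllability matrix C = [B  AB  A^2B] = [[2, -4, 27], [-3, 14, -3], [3, 5, 42]]
Expanding along the first row, det(C) = 2·(14·42 - (-3)·5) - (-4)·((-3)·42 - (-3)·3) + 27·((-3)·5 - 14·3) = 2·603 - (-4)·(-117) + 27·(-57) = -801
Since det(C) ≠ 0, rank(C) = 3 and the system is completely controllable.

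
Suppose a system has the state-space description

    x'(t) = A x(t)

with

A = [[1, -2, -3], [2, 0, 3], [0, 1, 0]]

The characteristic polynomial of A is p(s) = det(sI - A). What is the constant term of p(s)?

Expand det(sI - A) for the 3×3 matrix.
p(s) = s^3 - s^2 + s + 9.
(Check: constant term = det(-A) = (-1)^3 det A = 9; coefficient of s^2 = -tr A = -1.)
The constant term is 9.

9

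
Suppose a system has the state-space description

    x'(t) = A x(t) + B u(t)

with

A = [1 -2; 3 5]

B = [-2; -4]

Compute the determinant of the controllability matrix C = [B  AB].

76

AB = [[6], [-26]]
Controllability matrix C = [B  AB] = [[-2, 6], [-4, -26]]
det(C) = (-2)·(-26) - 6·(-4) = 52 - (-24) = 76
Since det(C) ≠ 0, rank(C) = 2 and the system is completely controllable.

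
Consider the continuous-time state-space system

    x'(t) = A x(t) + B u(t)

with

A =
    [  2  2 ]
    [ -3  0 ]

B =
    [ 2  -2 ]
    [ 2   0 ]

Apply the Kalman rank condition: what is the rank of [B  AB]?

AB = [[8, -4], [-6, 6]]
Controllability matrix C = [B  AB] = [[2, -2, 8, -4], [2, 0, -6, 6]]
Take the 2×2 submatrix of C formed by columns 1, 2: [[2, -2], [2, 0]]. Its determinant is 2·0 - (-2)·2 = 0 - (-4) = 4 ≠ 0.
So rank(C) ≥ 2; since C has 2 rows, rank(C) = 2.
rank(C) = 2 = n, so the pair (A, B) is completely controllable.

2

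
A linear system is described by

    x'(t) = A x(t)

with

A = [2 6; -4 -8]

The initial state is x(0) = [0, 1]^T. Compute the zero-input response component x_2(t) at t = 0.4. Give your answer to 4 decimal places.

-0.2930

det(sI - A) = s^2 - (tr A)s + det A, with tr A = 2 + (-8) = -6 and det A = 2·(-8) - 6·(-4) = -16 - (-24) = 8.
So p(s) = det(sI - A) = s^2 + 6s + 8.
Factor s^2 + 6s + 8: two numbers with sum -6 and product 8 are -2 and -4, so s^2 + 6s + 8 = (s + 2)(s + 4).
Hence p(s) = (s + 2) (s + 4), with roots -4, -2.
The eigenvalues -4, -2 are distinct and real, so A is diagonalisable and x(t) = e^{At} x(0) = V diag(e^{λ_i t}) V^{-1} x(0), where the columns of V are the eigenvectors.
λ = -4: A - (-4)I = [[6, 6], [-4, -4]]. Row 1 gives 6·v1 + 6·v2 = 0, so take v_1 = [-1, 1]^T.
λ = -2: A - (-2)I = [[4, 6], [-4, -6]]. Row 1 gives 4·v1 + 6·v2 = 0, so take v_2 = [3, -2]^T.
V = [v_1 v_2] = [[-1, 3], [1, -2]] has det V = -1, so V^{-1} = adj(V)/det V = [[2, 3], [1, 1]].
Modal coordinates z(0) = V^{-1} x(0): 2·0 + 3·1 = 3; 1·0 + 1·1 = 1; so z(0) = [3, 1]^T.
x_2(t) = Σ_i (v_i)_2 · z_i(0) · e^{λ_i t} (row 2 of V times the modal terms).
x_2(0.4) = 1·3·e^{-4·0.4} + (-2)·1·e^{-2·0.4} = 3·0.201897 + (-2)·0.449329 = -0.2930.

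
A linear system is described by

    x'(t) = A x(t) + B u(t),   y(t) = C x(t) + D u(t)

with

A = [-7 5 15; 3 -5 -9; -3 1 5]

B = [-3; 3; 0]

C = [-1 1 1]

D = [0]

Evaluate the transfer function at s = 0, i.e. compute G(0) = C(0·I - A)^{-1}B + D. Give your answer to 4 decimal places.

G(0) = C(-A)^{-1}B + D = -C A^{-1} B + D.
det A = -8, so A^{-1} = (1/-8)·adj(A) = [[2, 5/4, -15/4], [-3/2, -5/4, 9/4], [3/2, 1, -5/2]]
A^{-1} B = [-9/4, 3/4, -3/2]^T
C A^{-1} B = 3/2
G(0) = D - C A^{-1} B = 0 - (3/2) = -3/2 ≈ -1.5000

-1.5000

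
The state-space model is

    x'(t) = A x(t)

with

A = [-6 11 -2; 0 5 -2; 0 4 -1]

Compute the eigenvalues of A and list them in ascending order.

det(sI - A) = s^3 - (tr A)s^2 + (M11 + M22 + M33)s - det A, where Mii is the 2×2 principal minor of A obtained by deleting row i and column i.
tr A = (-6) + 5 + (-1) = -2; M11 = 5·(-1) - (-2)·4 = -5 - (-8) = 3; M22 = (-6)·(-1) - (-2)·0 = 6 - 0 = 6; M33 = (-6)·5 - 11·0 = -30 - 0 = -30; sum of minors = -21.
det A = (-6)·(5·(-1) - (-2)·4) - 11·(0·(-1) - (-2)·0) + (-2)·(0·4 - 5·0) = (-6)·3 - 11·0 + (-2)·0 = -18.
So p(s) = det(sI - A) = s^3 + 2s^2 - 21s + 18.
Rational-root test: any integer root divides 18. Testing small divisors, s = 1 works: p(1) = 1 + 2 + (-21) + 18 = 0, so (s - 1) is a factor.
Dividing, p(s) = (s - 1)(s^2 + 3s - 18).
Factor s^2 + 3s - 18: two numbers with sum -3 and product -18 are 3 and -6, so s^2 + 3s - 18 = (s - 3)(s + 6).
Hence p(s) = (s - 3) (s - 1) (s + 6), with roots -6, 1, 3.
At least one eigenvalue has non-negative real part, so the system is not asymptotically stable.

-6, 1, 3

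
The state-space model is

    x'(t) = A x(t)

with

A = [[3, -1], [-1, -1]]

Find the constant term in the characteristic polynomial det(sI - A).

For a 2×2 matrix, det(sI - A) = s^2 - (tr A)s + det A.
tr A = 2, det A = -4.
So p(s) = s^2 - 2s - 4.
The constant term is -4.

-4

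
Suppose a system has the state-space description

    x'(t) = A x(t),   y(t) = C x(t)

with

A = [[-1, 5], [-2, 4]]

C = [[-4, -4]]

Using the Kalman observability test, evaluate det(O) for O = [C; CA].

192

CA = [[12, -36]]
Observability matrix O = [C; CA] = [[-4, -4], [12, -36]]
det(O) = (-4)·(-36) - (-4)·12 = 144 - (-48) = 192
Since det(O) ≠ 0, rank(O) = 2 and the system is completely observable.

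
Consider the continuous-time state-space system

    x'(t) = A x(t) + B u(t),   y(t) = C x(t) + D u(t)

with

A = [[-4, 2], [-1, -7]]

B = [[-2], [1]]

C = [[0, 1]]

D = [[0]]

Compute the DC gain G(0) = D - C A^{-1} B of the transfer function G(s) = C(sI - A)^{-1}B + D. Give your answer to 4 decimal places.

G(0) = C(-A)^{-1}B + D = -C A^{-1} B + D.
det A = 30, so A^{-1} = (1/30)·adj(A) = [[-7/30, -1/15], [1/30, -2/15]]
A^{-1} B = [2/5, -1/5]^T
C A^{-1} B = -1/5
G(0) = D - C A^{-1} B = 0 - (-1/5) = 1/5 ≈ 0.2000

0.2000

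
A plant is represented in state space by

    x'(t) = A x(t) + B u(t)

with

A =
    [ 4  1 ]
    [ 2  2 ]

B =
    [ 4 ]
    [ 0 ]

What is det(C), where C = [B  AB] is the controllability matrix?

32

AB = [[16], [8]]
Controllability matrix C = [B  AB] = [[4, 16], [0, 8]]
det(C) = 4·8 - 16·0 = 32 - 0 = 32
Since det(C) ≠ 0, rank(C) = 2 and the system is completely controllable.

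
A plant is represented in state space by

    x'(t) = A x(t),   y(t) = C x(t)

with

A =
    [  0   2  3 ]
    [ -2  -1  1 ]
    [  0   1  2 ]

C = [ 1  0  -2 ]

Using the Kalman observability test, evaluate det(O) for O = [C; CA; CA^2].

CA = [[0, 0, -1]]
CA^2 = [[0, -1, -2]]
Observability matrix O = [C; CA; CA^2] = [[1, 0, -2], [0, 0, -1], [0, -1, -2]]
Expanding along the first row, det(O) = 1·(0·(-2) - (-1)·(-1)) - 0·(0·(-2) - (-1)·0) + (-2)·(0·(-1) - 0·0) = 1·(-1) - 0·0 + (-2)·0 = -1
Since det(O) ≠ 0, rank(O) = 3 and the system is completely observable.

-1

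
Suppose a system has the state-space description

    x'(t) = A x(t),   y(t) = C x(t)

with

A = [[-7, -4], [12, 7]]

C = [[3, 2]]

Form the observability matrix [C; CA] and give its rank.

CA = [[3, 2]]
Observability matrix O = [C; CA] = [[3, 2], [3, 2]]
Every row of O is a scalar multiple of row 1 = [3, 2] (multipliers 1, 1), so the rows span a one-dimensional space.
O ≠ 0, hence rank(O) = 1.
rank(O) = 1 < n = 2, so the pair (A, C) is not completely observable.

1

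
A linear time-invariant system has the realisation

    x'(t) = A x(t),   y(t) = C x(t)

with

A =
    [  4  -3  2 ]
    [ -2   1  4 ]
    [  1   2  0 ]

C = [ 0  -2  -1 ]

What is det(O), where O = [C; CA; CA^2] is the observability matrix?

CA = [[3, -4, -8]]
CA^2 = [[12, -29, -10]]
Observability matrix O = [C; CA; CA^2] = [[0, -2, -1], [3, -4, -8], [12, -29, -10]]
Expanding along the first row, det(O) = 0·((-4)·(-10) - (-8)·(-29)) - (-2)·(3·(-10) - (-8)·12) + (-1)·(3·(-29) - (-4)·12) = 0·(-192) - (-2)·66 + (-1)·(-39) = 171
Since det(O) ≠ 0, rank(O) = 3 and the system is completely observable.

171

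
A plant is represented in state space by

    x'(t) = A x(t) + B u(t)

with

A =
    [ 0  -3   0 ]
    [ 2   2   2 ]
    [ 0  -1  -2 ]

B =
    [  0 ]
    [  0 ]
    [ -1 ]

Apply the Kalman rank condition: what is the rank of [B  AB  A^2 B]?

3

AB = [[0], [-2], [2]]
A^2B = [[6], [0], [-2]]
Controllability matrix C = [B  AB  A^2B] = [[0, 0, 6], [0, -2, 0], [-1, 2, -2]]
det(C) = 0·((-2)·(-2) - 0·2) - 0·(0·(-2) - 0·(-1)) + 6·(0·2 - (-2)·(-1)) = 0·4 - 0·0 + 6·(-2) = -12 ≠ 0, so rank(C) = 3.
rank(C) = 3 = n, so the pair (A, B) is completely controllable.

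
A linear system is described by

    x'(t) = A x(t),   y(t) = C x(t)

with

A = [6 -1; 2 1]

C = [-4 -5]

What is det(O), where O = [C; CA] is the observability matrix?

CA = [[-34, -1]]
Observability matrix O = [C; CA] = [[-4, -5], [-34, -1]]
det(O) = (-4)·(-1) - (-5)·(-34) = 4 - 170 = -166
Since det(O) ≠ 0, rank(O) = 2 and the system is completely observable.

-166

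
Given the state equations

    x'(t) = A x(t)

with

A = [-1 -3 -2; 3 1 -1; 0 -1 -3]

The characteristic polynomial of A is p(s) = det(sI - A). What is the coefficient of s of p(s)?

Expand det(sI - A) for the 3×3 matrix.
p(s) = s^3 + 3s^2 + 7s + 17.
(Check: constant term = det(-A) = (-1)^3 det A = 17; coefficient of s^2 = -tr A = 3.)
The coefficient of s is 7.

7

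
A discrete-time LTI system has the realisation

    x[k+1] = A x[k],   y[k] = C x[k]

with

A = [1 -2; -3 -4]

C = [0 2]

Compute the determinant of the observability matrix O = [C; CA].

12

CA = [[-6, -8]]
Observability matrix O = [C; CA] = [[0, 2], [-6, -8]]
det(O) = 0·(-8) - 2·(-6) = 0 - (-12) = 12
Since det(O) ≠ 0, rank(O) = 2 and the system is completely observable.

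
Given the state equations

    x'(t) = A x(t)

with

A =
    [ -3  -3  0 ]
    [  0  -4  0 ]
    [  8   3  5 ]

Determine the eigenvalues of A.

-4, -3, 5

det(sI - A) = s^3 - (tr A)s^2 + (M11 + M22 + M33)s - det A, where Mii is the 2×2 principal minor of A obtained by deleting row i and column i.
tr A = (-3) + (-4) + 5 = -2; M11 = (-4)·5 - 0·3 = -20 - 0 = -20; M22 = (-3)·5 - 0·8 = -15 - 0 = -15; M33 = (-3)·(-4) - (-3)·0 = 12 - 0 = 12; sum of minors = -23.
det A = (-3)·((-4)·5 - 0·3) - (-3)·(0·5 - 0·8) + 0·(0·3 - (-4)·8) = (-3)·(-20) - (-3)·0 + 0·32 = 60.
So p(s) = det(sI - A) = s^3 + 2s^2 - 23s - 60.
Rational-root test: any integer root divides -60. Testing small divisors, s = -3 works: p(-3) = -27 + 18 + 69 + (-60) = 0, so (s + 3) is a factor.
Dividing, p(s) = (s + 3)(s^2 - s - 20).
Factor s^2 - s - 20: two numbers with sum 1 and product -20 are 5 and -4, so s^2 - s - 20 = (s - 5)(s + 4).
Hence p(s) = (s - 5) (s + 3) (s + 4), with roots -4, -3, 5.
At least one eigenvalue has non-negative real part, so the system is not asymptotically stable.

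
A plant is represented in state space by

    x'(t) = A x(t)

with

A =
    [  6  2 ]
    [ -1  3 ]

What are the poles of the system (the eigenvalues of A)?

det(sI - A) = s^2 - (tr A)s + det A, with tr A = 6 + 3 = 9 and det A = 6·3 - 2·(-1) = 18 - (-2) = 20.
So p(s) = det(sI - A) = s^2 - 9s + 20.
Factor s^2 - 9s + 20: two numbers with sum 9 and product 20 are 5 and 4, so s^2 - 9s + 20 = (s - 5)(s - 4).
Hence p(s) = (s - 5) (s - 4), with roots 4, 5.
At least one eigenvalue has non-negative real part, so the system is not asymptotically stable.

4, 5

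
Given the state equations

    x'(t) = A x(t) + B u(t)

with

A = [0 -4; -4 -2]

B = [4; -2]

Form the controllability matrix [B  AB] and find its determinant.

-32

AB = [[8], [-12]]
Controllability matrix C = [B  AB] = [[4, 8], [-2, -12]]
det(C) = 4·(-12) - 8·(-2) = -48 - (-16) = -32
Since det(C) ≠ 0, rank(C) = 2 and the system is completely controllable.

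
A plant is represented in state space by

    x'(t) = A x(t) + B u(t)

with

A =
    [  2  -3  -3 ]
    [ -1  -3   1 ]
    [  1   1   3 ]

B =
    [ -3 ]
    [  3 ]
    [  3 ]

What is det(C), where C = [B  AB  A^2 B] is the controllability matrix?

AB = [[-24], [-3], [9]]
A^2B = [[-66], [42], [0]]
Controllability matrix C = [B  AB  A^2B] = [[-3, -24, -66], [3, -3, 42], [3, 9, 0]]
Expanding along the first row, det(C) = (-3)·((-3)·0 - 42·9) - (-24)·(3·0 - 42·3) + (-66)·(3·9 - (-3)·3) = (-3)·(-378) - (-24)·(-126) + (-66)·36 = -4266
Since det(C) ≠ 0, rank(C) = 3 and the system is completely controllable.

-4266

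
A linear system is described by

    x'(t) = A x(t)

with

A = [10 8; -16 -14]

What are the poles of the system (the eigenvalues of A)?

-6, 2

det(sI - A) = s^2 - (tr A)s + det A, with tr A = 10 + (-14) = -4 and det A = 10·(-14) - 8·(-16) = -140 - (-128) = -12.
So p(s) = det(sI - A) = s^2 + 4s - 12.
Factor s^2 + 4s - 12: two numbers with sum -4 and product -12 are 2 and -6, so s^2 + 4s - 12 = (s - 2)(s + 6).
Hence p(s) = (s - 2) (s + 6), with roots -6, 2.
At least one eigenvalue has non-negative real part, so the system is not asymptotically stable.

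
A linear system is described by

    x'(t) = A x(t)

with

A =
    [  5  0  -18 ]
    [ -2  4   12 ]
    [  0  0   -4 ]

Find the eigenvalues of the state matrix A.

-4, 4, 5

det(sI - A) = s^3 - (tr A)s^2 + (M11 + M22 + M33)s - det A, where Mii is the 2×2 principal minor of A obtained by deleting row i and column i.
tr A = 5 + 4 + (-4) = 5; M11 = 4·(-4) - 12·0 = -16 - 0 = -16; M22 = 5·(-4) - (-18)·0 = -20 - 0 = -20; M33 = 5·4 - 0·(-2) = 20 - 0 = 20; sum of minors = -16.
det A = 5·(4·(-4) - 12·0) - 0·((-2)·(-4) - 12·0) + (-18)·((-2)·0 - 4·0) = 5·(-16) - 0·8 + (-18)·0 = -80.
So p(s) = det(sI - A) = s^3 - 5s^2 - 16s + 80.
Rational-root test: any integer root divides 80. Testing small divisors, s = -4 works: p(-4) = -64 + (-80) + 64 + 80 = 0, so (s + 4) is a factor.
Dividing, p(s) = (s + 4)(s^2 - 9s + 20).
Factor s^2 - 9s + 20: two numbers with sum 9 and product 20 are 5 and 4, so s^2 - 9s + 20 = (s - 5)(s - 4).
Hence p(s) = (s - 5) (s - 4) (s + 4), with roots -4, 4, 5.
At least one eigenvalue has non-negative real part, so the system is not asymptotically stable.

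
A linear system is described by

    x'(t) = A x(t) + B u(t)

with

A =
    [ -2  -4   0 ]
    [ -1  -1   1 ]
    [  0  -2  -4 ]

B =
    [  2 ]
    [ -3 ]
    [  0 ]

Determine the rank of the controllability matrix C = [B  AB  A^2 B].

AB = [[8], [1], [6]]
A^2B = [[-20], [-3], [-26]]
Controllability matrix C = [B  AB  A^2B] = [[2, 8, -20], [-3, 1, -3], [0, 6, -26]]
det(C) = 2·(1·(-26) - (-3)·6) - 8·((-3)·(-26) - (-3)·0) + (-20)·((-3)·6 - 1·0) = 2·(-8) - 8·78 + (-20)·(-18) = -280 ≠ 0, so rank(C) = 3.
rank(C) = 3 = n, so the pair (A, B) is completely controllable.

3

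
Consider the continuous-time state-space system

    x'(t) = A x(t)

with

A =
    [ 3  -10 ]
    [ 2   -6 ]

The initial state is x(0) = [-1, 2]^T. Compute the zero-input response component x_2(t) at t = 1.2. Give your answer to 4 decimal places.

det(sI - A) = s^2 - (tr A)s + det A, with tr A = 3 + (-6) = -3 and det A = 3·(-6) - (-10)·2 = -18 - (-20) = 2.
So p(s) = det(sI - A) = s^2 + 3s + 2.
Factor s^2 + 3s + 2: two numbers with sum -3 and product 2 are -1 and -2, so s^2 + 3s + 2 = (s + 1)(s + 2).
Hence p(s) = (s + 1) (s + 2), with roots -2, -1.
The eigenvalues -2, -1 are distinct and real, so A is diagonalisable and x(t) = e^{At} x(0) = V diag(e^{λ_i t}) V^{-1} x(0), where the columns of V are the eigenvectors.
λ = -2: A - (-2)I = [[5, -10], [2, -4]]. Row 1 gives 5·v1 + (-10)·v2 = 0, so take v_1 = [2, 1]^T.
λ = -1: A - (-1)I = [[4, -10], [2, -5]]. Row 1 gives 4·v1 + (-10)·v2 = 0, so take v_2 = [5, 2]^T.
V = [v_1 v_2] = [[2, 5], [1, 2]] has det V = -1, so V^{-1} = adj(V)/det V = [[-2, 5], [1, -2]].
Modal coordinates z(0) = V^{-1} x(0): (-2)·(-1) + 5·2 = 12; 1·(-1) + (-2)·2 = -5; so z(0) = [12, -5]^T.
x_2(t) = Σ_i (v_i)_2 · z_i(0) · e^{λ_i t} (row 2 of V times the modal terms).
x_2(1.2) = 1·12·e^{-2·1.2} + 2·(-5)·e^{-1·1.2} = 12·0.090718 + (-10)·0.301194 = -1.9233.

-1.9233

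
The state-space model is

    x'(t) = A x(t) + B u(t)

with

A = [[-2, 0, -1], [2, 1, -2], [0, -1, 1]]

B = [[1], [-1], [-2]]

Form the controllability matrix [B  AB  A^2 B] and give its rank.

AB = [[0], [5], [-1]]
A^2B = [[1], [7], [-6]]
Controllability matrix C = [B  AB  A^2B] = [[1, 0, 1], [-1, 5, 7], [-2, -1, -6]]
det(C) = 1·(5·(-6) - 7·(-1)) - 0·((-1)·(-6) - 7·(-2)) + 1·((-1)·(-1) - 5·(-2)) = 1·(-23) - 0·20 + 1·11 = -12 ≠ 0, so rank(C) = 3.
rank(C) = 3 = n, so the pair (A, B) is completely controllable.

3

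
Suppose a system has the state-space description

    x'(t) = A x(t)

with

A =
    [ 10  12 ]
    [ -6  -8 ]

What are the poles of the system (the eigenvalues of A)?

det(sI - A) = s^2 - (tr A)s + det A, with tr A = 10 + (-8) = 2 and det A = 10·(-8) - 12·(-6) = -80 - (-72) = -8.
So p(s) = det(sI - A) = s^2 - 2s - 8.
Factor s^2 - 2s - 8: two numbers with sum 2 and product -8 are 4 and -2, so s^2 - 2s - 8 = (s - 4)(s + 2).
Hence p(s) = (s - 4) (s + 2), with roots -2, 4.
At least one eigenvalue has non-negative real part, so the system is not asymptotically stable.

-2, 4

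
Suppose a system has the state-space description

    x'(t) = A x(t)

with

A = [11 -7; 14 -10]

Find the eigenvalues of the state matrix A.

-3, 4

det(sI - A) = s^2 - (tr A)s + det A, with tr A = 11 + (-10) = 1 and det A = 11·(-10) - (-7)·14 = -110 - (-98) = -12.
So p(s) = det(sI - A) = s^2 - s - 12.
Factor s^2 - s - 12: two numbers with sum 1 and product -12 are 4 and -3, so s^2 - s - 12 = (s - 4)(s + 3).
Hence p(s) = (s - 4) (s + 3), with roots -3, 4.
At least one eigenvalue has non-negative real part, so the system is not asymptotically stable.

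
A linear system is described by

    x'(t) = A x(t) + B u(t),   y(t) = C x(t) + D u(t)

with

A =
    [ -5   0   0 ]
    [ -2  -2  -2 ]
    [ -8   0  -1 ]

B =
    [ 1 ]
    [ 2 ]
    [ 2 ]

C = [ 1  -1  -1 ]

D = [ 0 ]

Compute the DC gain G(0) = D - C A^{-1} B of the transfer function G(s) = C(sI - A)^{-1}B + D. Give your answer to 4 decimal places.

G(0) = C(-A)^{-1}B + D = -C A^{-1} B + D.
det A = -10, so A^{-1} = (1/-10)·adj(A) = [[-1/5, 0, 0], [-7/5, -1/2, 1], [8/5, 0, -1]]
A^{-1} B = [-1/5, -2/5, -2/5]^T
C A^{-1} B = 3/5
G(0) = D - C A^{-1} B = 0 - (3/5) = -3/5 ≈ -0.6000

-0.6000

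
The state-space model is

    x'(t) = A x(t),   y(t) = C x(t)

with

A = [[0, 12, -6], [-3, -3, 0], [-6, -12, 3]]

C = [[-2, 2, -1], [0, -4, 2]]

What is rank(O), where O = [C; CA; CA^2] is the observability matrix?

2

CA = [[0, -18, 9], [0, -12, 6]]
CA^2 = [[0, -54, 27], [0, -36, 18]]
Observability matrix O = [C; CA; CA^2] = [[-2, 2, -1], [0, -4, 2], [0, -18, 9], [0, -12, 6], [0, -54, 27], [0, -36, 18]]
The columns c1, c2, c3 of O are linearly dependent: c2 + 2·c3 = 0 (check each entry), so rank(O) ≤ 2.
The 2×2 minor from rows 1, 2, columns 1, 2 is (-2)·(-4) - 2·0 = 8 - 0 = 8 ≠ 0, so rank(O) = 2.
rank(O) = 2 < n = 3, so the pair (A, C) is not completely observable.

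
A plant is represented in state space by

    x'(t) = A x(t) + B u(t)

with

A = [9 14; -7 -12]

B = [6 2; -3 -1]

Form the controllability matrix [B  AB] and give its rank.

1

AB = [[12, 4], [-6, -2]]
Controllability matrix C = [B  AB] = [[6, 2, 12, 4], [-3, -1, -6, -2]]
Every column of C is a scalar multiple of column 1 = [6, -3] (multipliers 1, 1/3, 2, 2/3), so the columns span a one-dimensional space.
C ≠ 0, hence rank(C) = 1.
rank(C) = 1 < n = 2, so the pair (A, B) is not completely controllable.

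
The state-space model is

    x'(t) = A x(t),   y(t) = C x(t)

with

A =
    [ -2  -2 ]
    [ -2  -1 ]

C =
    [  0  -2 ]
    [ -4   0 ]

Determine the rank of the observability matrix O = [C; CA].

2

CA = [[4, 2], [8, 8]]
Observability matrix O = [C; CA] = [[0, -2], [-4, 0], [4, 2], [8, 8]]
Take the 2×2 submatrix of O formed by rows 1, 2: [[0, -2], [-4, 0]]. Its determinant is 0·0 - (-2)·(-4) = 0 - 8 = -8 ≠ 0.
So rank(O) ≥ 2; since O has 2 columns, rank(O) = 2.
rank(O) = 2 = n, so the pair (A, C) is completely observable.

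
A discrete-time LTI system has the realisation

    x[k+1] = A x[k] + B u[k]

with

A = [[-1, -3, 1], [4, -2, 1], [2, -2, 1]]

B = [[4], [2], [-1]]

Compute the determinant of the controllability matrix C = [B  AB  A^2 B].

AB = [[-11], [11], [3]]
A^2B = [[-19], [-63], [-41]]
Controllability matrix C = [B  AB  A^2B] = [[4, -11, -19], [2, 11, -63], [-1, 3, -41]]
Expanding along the first row, det(C) = 4·(11·(-41) - (-63)·3) - (-11)·(2·(-41) - (-63)·(-1)) + (-19)·(2·3 - 11·(-1)) = 4·(-262) - (-11)·(-145) + (-19)·17 = -2966
Since det(C) ≠ 0, rank(C) = 3 and the system is completely controllable.

-2966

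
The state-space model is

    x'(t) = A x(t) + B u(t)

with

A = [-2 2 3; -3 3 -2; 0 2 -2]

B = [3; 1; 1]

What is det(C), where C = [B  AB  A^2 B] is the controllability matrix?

277

AB = [[-1], [-8], [0]]
A^2B = [[-14], [-21], [-16]]
Controllability matrix C = [B  AB  A^2B] = [[3, -1, -14], [1, -8, -21], [1, 0, -16]]
Expanding along the first row, det(C) = 3·((-8)·(-16) - (-21)·0) - (-1)·(1·(-16) - (-21)·1) + (-14)·(1·0 - (-8)·1) = 3·128 - (-1)·5 + (-14)·8 = 277
Since det(C) ≠ 0, rank(C) = 3 and the system is completely controllable.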